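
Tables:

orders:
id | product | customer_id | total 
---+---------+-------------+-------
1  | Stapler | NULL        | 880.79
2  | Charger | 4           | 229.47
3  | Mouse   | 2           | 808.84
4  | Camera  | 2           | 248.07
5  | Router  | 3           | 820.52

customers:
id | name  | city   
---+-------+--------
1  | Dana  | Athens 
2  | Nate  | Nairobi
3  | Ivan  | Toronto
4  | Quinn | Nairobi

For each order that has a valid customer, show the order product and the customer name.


INNER JOIN keeps only orders rows whose customer_id matches an id in customers. Walk through each order:
  - order 1 (Stapler): customer_id=NULL, no match -> dropped
  - order 2 (Charger): customer_id=4 -> matches Quinn
  - order 3 (Mouse): customer_id=2 -> matches Nate
  - order 4 (Camera): customer_id=2 -> matches Nate
  - order 5 (Router): customer_id=3 -> matches Ivan
So 1 of 5 rows is dropped.

SQL:
SELECT a.product, b.name AS customer
FROM orders a
INNER JOIN customers b ON a.customer_id = b.id

Result:
product | customer
--------+---------
Charger | Quinn   
Mouse   | Nate    
Camera  | Nate    
Router  | Ivan    


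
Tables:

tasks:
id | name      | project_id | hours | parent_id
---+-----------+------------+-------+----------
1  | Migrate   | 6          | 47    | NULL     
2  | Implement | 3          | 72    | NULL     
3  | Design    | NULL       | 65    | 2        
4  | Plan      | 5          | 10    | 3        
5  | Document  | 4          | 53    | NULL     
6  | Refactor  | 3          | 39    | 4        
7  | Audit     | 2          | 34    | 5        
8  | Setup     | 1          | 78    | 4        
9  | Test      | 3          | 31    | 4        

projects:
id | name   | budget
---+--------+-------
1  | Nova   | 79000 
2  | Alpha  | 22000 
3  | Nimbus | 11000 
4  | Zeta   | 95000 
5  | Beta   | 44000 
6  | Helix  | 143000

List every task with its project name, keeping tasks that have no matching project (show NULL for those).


LEFT JOIN keeps every row from tasks (the left table); where project_id has no match in projects, the project columns become NULL. Walk through each task:
  - task 1 (Migrate): project_id=6 -> matches Helix
  - task 2 (Implement): project_id=3 -> matches Nimbus
  - task 3 (Design): project_id=NULL, no match -> kept with NULL
  - task 4 (Plan): project_id=5 -> matches Beta
  - task 5 (Document): project_id=4 -> matches Zeta
  - task 6 (Refactor): project_id=3 -> matches Nimbus
  - task 7 (Audit): project_id=2 -> matches Alpha
  - task 8 (Setup): project_id=1 -> matches Nova
  - task 9 (Test): project_id=3 -> matches Nimbus
All 9 rows appear; 1 has NULL project.

SQL:
SELECT a.name, b.name AS project
FROM tasks a
LEFT JOIN projects b ON a.project_id = b.id

Result:
name      | project
----------+--------
Migrate   | Helix  
Implement | Nimbus 
Design    | NULL   
Plan      | Beta   
Document  | Zeta   
Refactor  | Nimbus 
Audit     | Alpha  
Setup     | Nova   
Test      | Nimbus 


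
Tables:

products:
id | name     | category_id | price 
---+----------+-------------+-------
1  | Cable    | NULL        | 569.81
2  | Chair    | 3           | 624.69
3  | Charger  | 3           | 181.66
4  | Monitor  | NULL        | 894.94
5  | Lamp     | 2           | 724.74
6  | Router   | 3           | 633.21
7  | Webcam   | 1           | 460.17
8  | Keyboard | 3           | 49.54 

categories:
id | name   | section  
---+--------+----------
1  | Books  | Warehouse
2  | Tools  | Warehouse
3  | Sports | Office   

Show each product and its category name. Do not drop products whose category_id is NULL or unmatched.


LEFT JOIN keeps every row from products (the left table); where category_id has no match in categories, the category columns become NULL. Walk through each product:
  - product 1 (Cable): category_id=NULL, no match -> kept with NULL
  - product 2 (Chair): category_id=3 -> matches Sports
  - product 3 (Charger): category_id=3 -> matches Sports
  - product 4 (Monitor): category_id=NULL, no match -> kept with NULL
  - product 5 (Lamp): category_id=2 -> matches Tools
  - product 6 (Router): category_id=3 -> matches Sports
  - product 7 (Webcam): category_id=1 -> matches Books
  - product 8 (Keyboard): category_id=3 -> matches Sports
All 8 rows appear; 2 have NULL category.

SQL:
SELECT a.name, b.name AS category
FROM products a
LEFT JOIN categories b ON a.category_id = b.id

Result:
name     | category
---------+---------
Cable    | NULL    
Chair    | Sports  
Charger  | Sports  
Monitor  | NULL    
Lamp     | Tools   
Router   | Sports  
Webcam   | Books   
Keyboard | Sports  


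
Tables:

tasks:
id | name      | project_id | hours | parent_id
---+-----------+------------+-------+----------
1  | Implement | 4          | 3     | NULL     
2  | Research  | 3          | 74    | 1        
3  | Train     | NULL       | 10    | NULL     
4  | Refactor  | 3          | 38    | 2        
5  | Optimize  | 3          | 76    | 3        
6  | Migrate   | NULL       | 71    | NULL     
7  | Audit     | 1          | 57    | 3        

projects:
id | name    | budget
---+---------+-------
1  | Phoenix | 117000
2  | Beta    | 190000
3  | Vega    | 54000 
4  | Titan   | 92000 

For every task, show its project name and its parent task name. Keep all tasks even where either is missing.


Two LEFT JOINs from the same base table tasks: one to projects via project_id, one to tasks itself via parent_id. Both are LEFT so every task is preserved.
Match against projects:
  - task 1 (Implement): project_id=4 -> matches Titan
  - task 2 (Research): project_id=3 -> matches Vega
  - task 3 (Train): project_id=NULL, no match -> kept with NULL
  - task 4 (Refactor): project_id=3 -> matches Vega
  - task 5 (Optimize): project_id=3 -> matches Vega
  - task 6 (Migrate): project_id=NULL, no match -> kept with NULL
  - task 7 (Audit): project_id=1 -> matches Phoenix
Match against tasks (self):
  - task 1 (Implement): parent_id=NULL -> NULL
  - task 2 (Research): parent_id=1 -> Implement
  - task 3 (Train): parent_id=NULL -> NULL
  - task 4 (Refactor): parent_id=2 -> Research
  - task 5 (Optimize): parent_id=3 -> Train
  - task 6 (Migrate): parent_id=NULL -> NULL
  - task 7 (Audit): parent_id=3 -> Train

SQL:
SELECT a.name, b.name AS project, c.name AS parent
FROM tasks a
LEFT JOIN projects b ON a.project_id = b.id
LEFT JOIN tasks c ON a.parent_id = c.id

Result:
name      | project | parent   
----------+---------+----------
Implement | Titan   | NULL     
Research  | Vega    | Implement
Train     | NULL    | NULL     
Refactor  | Vega    | Research 
Optimize  | Vega    | Train    
Migrate   | NULL    | NULL     
Audit     | Phoenix | Train    


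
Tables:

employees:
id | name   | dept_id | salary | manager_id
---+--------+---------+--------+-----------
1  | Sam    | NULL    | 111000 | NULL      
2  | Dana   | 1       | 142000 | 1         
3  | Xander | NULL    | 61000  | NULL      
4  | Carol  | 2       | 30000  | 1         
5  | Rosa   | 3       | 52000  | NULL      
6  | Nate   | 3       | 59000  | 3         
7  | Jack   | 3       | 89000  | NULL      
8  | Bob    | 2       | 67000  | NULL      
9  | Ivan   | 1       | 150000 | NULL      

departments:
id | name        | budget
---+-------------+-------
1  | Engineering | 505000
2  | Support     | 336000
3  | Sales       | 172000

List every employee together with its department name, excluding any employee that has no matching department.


INNER JOIN keeps only employees rows whose dept_id matches an id in departments. Walk through each employee:
  - employee 1 (Sam): dept_id=NULL, no match -> dropped
  - employee 2 (Dana): dept_id=1 -> matches Engineering
  - employee 3 (Xander): dept_id=NULL, no match -> dropped
  - employee 4 (Carol): dept_id=2 -> matches Support
  - employee 5 (Rosa): dept_id=3 -> matches Sales
  - employee 6 (Nate): dept_id=3 -> matches Sales
  - employee 7 (Jack): dept_id=3 -> matches Sales
  - employee 8 (Bob): dept_id=2 -> matches Support
  - employee 9 (Ivan): dept_id=1 -> matches Engineering
So 2 of 9 rows are dropped.

SQL:
SELECT a.name, b.name AS department
FROM employees a
INNER JOIN departments b ON a.dept_id = b.id

Result:
name  | department 
------+------------
Dana  | Engineering
Carol | Support    
Rosa  | Sales      
Nate  | Sales      
Jack  | Sales      
Bob   | Support    
Ivan  | Engineering


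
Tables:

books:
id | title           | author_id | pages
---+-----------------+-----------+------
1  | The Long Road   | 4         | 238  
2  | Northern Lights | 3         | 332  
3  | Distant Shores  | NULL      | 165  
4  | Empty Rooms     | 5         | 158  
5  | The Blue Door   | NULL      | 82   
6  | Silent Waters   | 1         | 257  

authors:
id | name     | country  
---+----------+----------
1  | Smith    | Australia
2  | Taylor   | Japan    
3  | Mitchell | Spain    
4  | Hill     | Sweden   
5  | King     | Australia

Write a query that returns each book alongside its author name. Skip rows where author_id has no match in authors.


INNER JOIN keeps only books rows whose author_id matches an id in authors. Walk through each book:
  - book 1 (The Long Road): author_id=4 -> matches Hill
  - book 2 (Northern Lights): author_id=3 -> matches Mitchell
  - book 3 (Distant Shores): author_id=NULL, no match -> dropped
  - book 4 (Empty Rooms): author_id=5 -> matches King
  - book 5 (The Blue Door): author_id=NULL, no match -> dropped
  - book 6 (Silent Waters): author_id=1 -> matches Smith
So 2 of 6 rows are dropped.

SQL:
SELECT a.title, b.name AS author
FROM books a
INNER JOIN authors b ON a.author_id = b.id

Result:
title           | author  
----------------+---------
The Long Road   | Hill    
Northern Lights | Mitchell
Empty Rooms     | King    
Silent Waters   | Smith   


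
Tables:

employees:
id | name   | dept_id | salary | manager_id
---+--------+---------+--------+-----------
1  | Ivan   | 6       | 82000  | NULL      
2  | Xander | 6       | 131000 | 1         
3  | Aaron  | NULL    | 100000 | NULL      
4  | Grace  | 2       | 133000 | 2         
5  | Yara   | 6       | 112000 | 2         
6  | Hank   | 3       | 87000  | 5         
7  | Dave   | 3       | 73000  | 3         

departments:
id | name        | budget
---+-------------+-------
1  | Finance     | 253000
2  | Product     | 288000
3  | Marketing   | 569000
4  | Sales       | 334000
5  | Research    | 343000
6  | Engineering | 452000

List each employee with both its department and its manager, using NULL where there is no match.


Two LEFT JOINs from the same base table employees: one to departments via dept_id, one to employees itself via manager_id. Both are LEFT so every employee is preserved.
Match against departments:
  - employee 1 (Ivan): dept_id=6 -> matches Engineering
  - employee 2 (Xander): dept_id=6 -> matches Engineering
  - employee 3 (Aaron): dept_id=NULL, no match -> kept with NULL
  - employee 4 (Grace): dept_id=2 -> matches Product
  - employee 5 (Yara): dept_id=6 -> matches Engineering
  - employee 6 (Hank): dept_id=3 -> matches Marketing
  - employee 7 (Dave): dept_id=3 -> matches Marketing
Match against employees (self):
  - employee 1 (Ivan): manager_id=NULL -> NULL
  - employee 2 (Xander): manager_id=1 -> Ivan
  - employee 3 (Aaron): manager_id=NULL -> NULL
  - employee 4 (Grace): manager_id=2 -> Xander
  - employee 5 (Yara): manager_id=2 -> Xander
  - employee 6 (Hank): manager_id=5 -> Yara
  - employee 7 (Dave): manager_id=3 -> Aaron

SQL:
SELECT a.name, b.name AS department, c.name AS manager
FROM employees a
LEFT JOIN departments b ON a.dept_id = b.id
LEFT JOIN employees c ON a.manager_id = c.id

Result:
name   | department  | manager
-------+-------------+--------
Ivan   | Engineering | NULL   
Xander | Engineering | Ivan   
Aaron  | NULL        | NULL   
Grace  | Product     | Xander 
Yara   | Engineering | Xander 
Hank   | Marketing   | Yara   
Dave   | Marketing   | Aaron  


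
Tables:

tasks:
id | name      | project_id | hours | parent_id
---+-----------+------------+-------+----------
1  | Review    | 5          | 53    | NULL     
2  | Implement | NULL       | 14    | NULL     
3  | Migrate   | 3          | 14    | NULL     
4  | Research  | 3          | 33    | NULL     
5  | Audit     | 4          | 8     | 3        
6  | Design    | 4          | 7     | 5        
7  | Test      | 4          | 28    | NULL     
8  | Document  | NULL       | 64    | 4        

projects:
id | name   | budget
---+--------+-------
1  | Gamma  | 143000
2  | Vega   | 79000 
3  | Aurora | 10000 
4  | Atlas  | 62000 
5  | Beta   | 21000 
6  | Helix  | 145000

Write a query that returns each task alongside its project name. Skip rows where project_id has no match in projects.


INNER JOIN keeps only tasks rows whose project_id matches an id in projects. Walk through each task:
  - task 1 (Review): project_id=5 -> matches Beta
  - task 2 (Implement): project_id=NULL, no match -> dropped
  - task 3 (Migrate): project_id=3 -> matches Aurora
  - task 4 (Research): project_id=3 -> matches Aurora
  - task 5 (Audit): project_id=4 -> matches Atlas
  - task 6 (Design): project_id=4 -> matches Atlas
  - task 7 (Test): project_id=4 -> matches Atlas
  - task 8 (Document): project_id=NULL, no match -> dropped
So 2 of 8 rows are dropped.

SQL:
SELECT a.name, b.name AS project
FROM tasks a
INNER JOIN projects b ON a.project_id = b.id

Result:
name     | project
---------+--------
Review   | Beta   
Migrate  | Aurora 
Research | Aurora 
Audit    | Atlas  
Design   | Atlas  
Test     | Atlas  


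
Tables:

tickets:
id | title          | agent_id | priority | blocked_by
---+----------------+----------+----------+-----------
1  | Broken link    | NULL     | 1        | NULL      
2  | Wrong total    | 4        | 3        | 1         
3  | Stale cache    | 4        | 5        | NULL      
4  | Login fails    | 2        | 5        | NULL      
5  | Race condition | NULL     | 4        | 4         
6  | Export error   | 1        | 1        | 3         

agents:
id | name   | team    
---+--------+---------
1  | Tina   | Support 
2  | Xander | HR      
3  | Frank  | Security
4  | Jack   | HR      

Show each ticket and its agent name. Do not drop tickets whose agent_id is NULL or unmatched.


LEFT JOIN keeps every row from tickets (the left table); where agent_id has no match in agents, the agent columns become NULL. Walk through each ticket:
  - ticket 1 (Broken link): agent_id=NULL, no match -> kept with NULL
  - ticket 2 (Wrong total): agent_id=4 -> matches Jack
  - ticket 3 (Stale cache): agent_id=4 -> matches Jack
  - ticket 4 (Login fails): agent_id=2 -> matches Xander
  - ticket 5 (Race condition): agent_id=NULL, no match -> kept with NULL
  - ticket 6 (Export error): agent_id=1 -> matches Tina
All 6 rows appear; 2 have NULL agent.

SQL:
SELECT a.title, b.name AS agent
FROM tickets a
LEFT JOIN agents b ON a.agent_id = b.id

Result:
title          | agent 
---------------+-------
Broken link    | NULL  
Wrong total    | Jack  
Stale cache    | Jack  
Login fails    | Xander
Race condition | NULL  
Export error   | Tina  


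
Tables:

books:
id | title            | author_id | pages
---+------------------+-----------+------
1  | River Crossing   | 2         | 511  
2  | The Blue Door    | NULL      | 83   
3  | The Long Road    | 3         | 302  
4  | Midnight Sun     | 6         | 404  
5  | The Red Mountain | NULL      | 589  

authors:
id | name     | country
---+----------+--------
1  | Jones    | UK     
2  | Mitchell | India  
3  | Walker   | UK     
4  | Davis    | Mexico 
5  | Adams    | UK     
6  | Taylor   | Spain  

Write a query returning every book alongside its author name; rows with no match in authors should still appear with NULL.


LEFT JOIN keeps every row from books (the left table); where author_id has no match in authors, the author columns become NULL. Walk through each book:
  - book 1 (River Crossing): author_id=2 -> matches Mitchell
  - book 2 (The Blue Door): author_id=NULL, no match -> kept with NULL
  - book 3 (The Long Road): author_id=3 -> matches Walker
  - book 4 (Midnight Sun): author_id=6 -> matches Taylor
  - book 5 (The Red Mountain): author_id=NULL, no match -> kept with NULL
All 5 rows appear; 2 have NULL author.

SQL:
SELECT a.title, b.name AS author
FROM books a
LEFT JOIN authors b ON a.author_id = b.id

Result:
title            | author  
-----------------+---------
River Crossing   | Mitchell
The Blue Door    | NULL    
The Long Road    | Walker  
Midnight Sun     | Taylor  
The Red Mountain | NULL    


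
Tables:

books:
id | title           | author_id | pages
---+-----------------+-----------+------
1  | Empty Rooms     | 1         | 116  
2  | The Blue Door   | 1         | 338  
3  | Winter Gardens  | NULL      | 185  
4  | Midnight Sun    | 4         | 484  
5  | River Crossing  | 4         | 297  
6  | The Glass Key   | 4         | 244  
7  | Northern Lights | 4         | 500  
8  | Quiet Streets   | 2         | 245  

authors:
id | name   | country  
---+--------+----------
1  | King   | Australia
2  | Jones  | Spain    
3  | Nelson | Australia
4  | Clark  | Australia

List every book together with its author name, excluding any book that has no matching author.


INNER JOIN keeps only books rows whose author_id matches an id in authors. Walk through each book:
  - book 1 (Empty Rooms): author_id=1 -> matches King
  - book 2 (The Blue Door): author_id=1 -> matches King
  - book 3 (Winter Gardens): author_id=NULL, no match -> dropped
  - book 4 (Midnight Sun): author_id=4 -> matches Clark
  - book 5 (River Crossing): author_id=4 -> matches Clark
  - book 6 (The Glass Key): author_id=4 -> matches Clark
  - book 7 (Northern Lights): author_id=4 -> matches Clark
  - book 8 (Quiet Streets): author_id=2 -> matches Jones
So 1 of 8 rows is dropped.

SQL:
SELECT a.title, b.name AS author
FROM books a
INNER JOIN authors b ON a.author_id = b.id

Result:
title           | author
----------------+-------
Empty Rooms     | King  
The Blue Door   | King  
Midnight Sun    | Clark 
River Crossing  | Clark 
The Glass Key   | Clark 
Northern Lights | Clark 
Quiet Streets   | Jones 


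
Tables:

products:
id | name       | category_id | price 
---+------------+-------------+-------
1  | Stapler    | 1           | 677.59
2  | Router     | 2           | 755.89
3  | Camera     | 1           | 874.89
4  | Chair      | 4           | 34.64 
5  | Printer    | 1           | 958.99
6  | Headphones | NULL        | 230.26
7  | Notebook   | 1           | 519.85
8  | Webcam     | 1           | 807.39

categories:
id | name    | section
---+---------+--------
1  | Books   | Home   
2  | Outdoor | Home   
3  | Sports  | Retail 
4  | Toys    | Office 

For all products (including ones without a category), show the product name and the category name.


LEFT JOIN keeps every row from products (the left table); where category_id has no match in categories, the category columns become NULL. Walk through each product:
  - product 1 (Stapler): category_id=1 -> matches Books
  - product 2 (Router): category_id=2 -> matches Outdoor
  - product 3 (Camera): category_id=1 -> matches Books
  - product 4 (Chair): category_id=4 -> matches Toys
  - product 5 (Printer): category_id=1 -> matches Books
  - product 6 (Headphones): category_id=NULL, no match -> kept with NULL
  - product 7 (Notebook): category_id=1 -> matches Books
  - product 8 (Webcam): category_id=1 -> matches Books
All 8 rows appear; 1 has NULL category.

SQL:
SELECT a.name, b.name AS category
FROM products a
LEFT JOIN categories b ON a.category_id = b.id

Result:
name       | category
-----------+---------
Stapler    | Books   
Router     | Outdoor 
Camera     | Books   
Chair      | Toys    
Printer    | Books   
Headphones | NULL    
Notebook   | Books   
Webcam     | Books   


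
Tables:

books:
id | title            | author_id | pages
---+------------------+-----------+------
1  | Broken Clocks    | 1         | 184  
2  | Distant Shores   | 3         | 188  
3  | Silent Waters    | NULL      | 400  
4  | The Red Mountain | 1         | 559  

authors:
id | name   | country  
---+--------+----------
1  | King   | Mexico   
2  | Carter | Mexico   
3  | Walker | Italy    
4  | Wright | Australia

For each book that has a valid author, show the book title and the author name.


INNER JOIN keeps only books rows whose author_id matches an id in authors. Walk through each book:
  - book 1 (Broken Clocks): author_id=1 -> matches King
  - book 2 (Distant Shores): author_id=3 -> matches Walker
  - book 3 (Silent Waters): author_id=NULL, no match -> dropped
  - book 4 (The Red Mountain): author_id=1 -> matches King
So 1 of 4 rows is dropped.

SQL:
SELECT a.title, b.name AS author
FROM books a
INNER JOIN authors b ON a.author_id = b.id

Result:
title            | author
-----------------+-------
Broken Clocks    | King  
Distant Shores   | Walker
The Red Mountain | King  


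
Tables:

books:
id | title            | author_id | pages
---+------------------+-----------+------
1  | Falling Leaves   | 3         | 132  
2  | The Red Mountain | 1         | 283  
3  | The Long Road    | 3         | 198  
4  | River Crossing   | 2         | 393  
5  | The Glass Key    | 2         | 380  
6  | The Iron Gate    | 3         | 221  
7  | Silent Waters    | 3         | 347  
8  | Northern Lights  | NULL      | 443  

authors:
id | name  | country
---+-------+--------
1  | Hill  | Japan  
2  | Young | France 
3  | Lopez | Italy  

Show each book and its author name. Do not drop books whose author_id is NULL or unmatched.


LEFT JOIN keeps every row from books (the left table); where author_id has no match in authors, the author columns become NULL. Walk through each book:
  - book 1 (Falling Leaves): author_id=3 -> matches Lopez
  - book 2 (The Red Mountain): author_id=1 -> matches Hill
  - book 3 (The Long Road): author_id=3 -> matches Lopez
  - book 4 (River Crossing): author_id=2 -> matches Young
  - book 5 (The Glass Key): author_id=2 -> matches Young
  - book 6 (The Iron Gate): author_id=3 -> matches Lopez
  - book 7 (Silent Waters): author_id=3 -> matches Lopez
  - book 8 (Northern Lights): author_id=NULL, no match -> kept with NULL
All 8 rows appear; 1 has NULL author.

SQL:
SELECT a.title, b.name AS author
FROM books a
LEFT JOIN authors b ON a.author_id = b.id

Result:
title            | author
-----------------+-------
Falling Leaves   | Lopez 
The Red Mountain | Hill  
The Long Road    | Lopez 
River Crossing   | Young 
The Glass Key    | Young 
The Iron Gate    | Lopez 
Silent Waters    | Lopez 
Northern Lights  | NULL  


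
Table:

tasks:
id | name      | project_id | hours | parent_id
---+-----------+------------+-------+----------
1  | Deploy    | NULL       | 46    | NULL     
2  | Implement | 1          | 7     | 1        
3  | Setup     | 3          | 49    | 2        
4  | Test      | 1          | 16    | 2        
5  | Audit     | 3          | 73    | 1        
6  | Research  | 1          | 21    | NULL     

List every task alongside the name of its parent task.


This is a self-join: tasks is joined to a second copy of itself, matching each row's parent_id to another row's id. Use LEFT JOIN so rows with parent_id=NULL are kept.
  - task 1 (Deploy): parent_id=NULL -> NULL
  - task 2 (Implement): parent_id=1 -> Deploy
  - task 3 (Setup): parent_id=2 -> Implement
  - task 4 (Test): parent_id=2 -> Implement
  - task 5 (Audit): parent_id=1 -> Deploy
  - task 6 (Research): parent_id=NULL -> NULL

SQL:
SELECT a.name AS item, b.name AS parent
FROM tasks a
LEFT JOIN tasks b ON a.parent_id = b.id

Result:
item      | parent   
----------+----------
Deploy    | NULL     
Implement | Deploy   
Setup     | Implement
Test      | Implement
Audit     | Deploy   
Research  | NULL     


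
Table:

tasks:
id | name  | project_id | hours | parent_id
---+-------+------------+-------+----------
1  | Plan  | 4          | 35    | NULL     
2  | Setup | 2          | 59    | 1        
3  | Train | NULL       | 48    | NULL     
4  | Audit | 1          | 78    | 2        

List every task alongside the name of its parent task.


This is a self-join: tasks is joined to a second copy of itself, matching each row's parent_id to another row's id. Use LEFT JOIN so rows with parent_id=NULL are kept.
  - task 1 (Plan): parent_id=NULL -> NULL
  - task 2 (Setup): parent_id=1 -> Plan
  - task 3 (Train): parent_id=NULL -> NULL
  - task 4 (Audit): parent_id=2 -> Setup

SQL:
SELECT a.name AS item, b.name AS parent
FROM tasks a
LEFT JOIN tasks b ON a.parent_id = b.id

Result:
item  | parent
------+-------
Plan  | NULL  
Setup | Plan  
Train | NULL  
Audit | Setup 


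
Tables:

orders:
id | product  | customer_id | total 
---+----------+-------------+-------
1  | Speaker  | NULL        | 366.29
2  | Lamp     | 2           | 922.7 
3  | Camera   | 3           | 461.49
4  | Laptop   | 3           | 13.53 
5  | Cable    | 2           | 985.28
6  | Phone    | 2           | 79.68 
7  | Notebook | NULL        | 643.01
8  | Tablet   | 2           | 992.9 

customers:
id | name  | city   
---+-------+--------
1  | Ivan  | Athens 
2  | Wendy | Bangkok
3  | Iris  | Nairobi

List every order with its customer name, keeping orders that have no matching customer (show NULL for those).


LEFT JOIN keeps every row from orders (the left table); where customer_id has no match in customers, the customer columns become NULL. Walk through each order:
  - order 1 (Speaker): customer_id=NULL, no match -> kept with NULL
  - order 2 (Lamp): customer_id=2 -> matches Wendy
  - order 3 (Camera): customer_id=3 -> matches Iris
  - order 4 (Laptop): customer_id=3 -> matches Iris
  - order 5 (Cable): customer_id=2 -> matches Wendy
  - order 6 (Phone): customer_id=2 -> matches Wendy
  - order 7 (Notebook): customer_id=NULL, no match -> kept with NULL
  - order 8 (Tablet): customer_id=2 -> matches Wendy
All 8 rows appear; 2 have NULL customer.

SQL:
SELECT a.product, b.name AS customer
FROM orders a
LEFT JOIN customers b ON a.customer_id = b.id

Result:
product  | customer
---------+---------
Speaker  | NULL    
Lamp     | Wendy   
Camera   | Iris    
Laptop   | Iris    
Cable    | Wendy   
Phone    | Wendy   
Notebook | NULL    
Tablet   | Wendy   


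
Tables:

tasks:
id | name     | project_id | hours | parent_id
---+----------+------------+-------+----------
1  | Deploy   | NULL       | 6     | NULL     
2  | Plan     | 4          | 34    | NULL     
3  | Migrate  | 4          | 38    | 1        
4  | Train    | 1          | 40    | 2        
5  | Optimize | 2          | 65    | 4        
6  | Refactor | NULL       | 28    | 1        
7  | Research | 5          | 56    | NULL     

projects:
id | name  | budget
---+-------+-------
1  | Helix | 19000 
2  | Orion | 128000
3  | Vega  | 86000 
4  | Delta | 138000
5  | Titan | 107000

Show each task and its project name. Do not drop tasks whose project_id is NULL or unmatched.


LEFT JOIN keeps every row from tasks (the left table); where project_id has no match in projects, the project columns become NULL. Walk through each task:
  - task 1 (Deploy): project_id=NULL, no match -> kept with NULL
  - task 2 (Plan): project_id=4 -> matches Delta
  - task 3 (Migrate): project_id=4 -> matches Delta
  - task 4 (Train): project_id=1 -> matches Helix
  - task 5 (Optimize): project_id=2 -> matches Orion
  - task 6 (Refactor): project_id=NULL, no match -> kept with NULL
  - task 7 (Research): project_id=5 -> matches Titan
All 7 rows appear; 2 have NULL project.

SQL:
SELECT a.name, b.name AS project
FROM tasks a
LEFT JOIN projects b ON a.project_id = b.id

Result:
name     | project
---------+--------
Deploy   | NULL   
Plan     | Delta  
Migrate  | Delta  
Train    | Helix  
Optimize | Orion  
Refactor | NULL   
Research | Titan  


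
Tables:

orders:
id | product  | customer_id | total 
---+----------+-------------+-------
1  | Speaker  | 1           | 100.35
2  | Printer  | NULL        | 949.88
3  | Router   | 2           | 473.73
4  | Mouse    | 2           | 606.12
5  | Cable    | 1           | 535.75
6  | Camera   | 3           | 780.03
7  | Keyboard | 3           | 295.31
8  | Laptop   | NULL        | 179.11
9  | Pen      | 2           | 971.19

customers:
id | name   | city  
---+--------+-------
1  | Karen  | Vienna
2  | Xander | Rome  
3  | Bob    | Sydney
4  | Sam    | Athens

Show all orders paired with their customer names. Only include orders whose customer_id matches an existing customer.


INNER JOIN keeps only orders rows whose customer_id matches an id in customers. Walk through each order:
  - order 1 (Speaker): customer_id=1 -> matches Karen
  - order 2 (Printer): customer_id=NULL, no match -> dropped
  - order 3 (Router): customer_id=2 -> matches Xander
  - order 4 (Mouse): customer_id=2 -> matches Xander
  - order 5 (Cable): customer_id=1 -> matches Karen
  - order 6 (Camera): customer_id=3 -> matches Bob
  - order 7 (Keyboard): customer_id=3 -> matches Bob
  - order 8 (Laptop): customer_id=NULL, no match -> dropped
  - order 9 (Pen): customer_id=2 -> matches Xander
So 2 of 9 rows are dropped.

SQL:
SELECT a.product, b.name AS customer
FROM orders a
INNER JOIN customers b ON a.customer_id = b.id

Result:
product  | customer
---------+---------
Speaker  | Karen   
Router   | Xander  
Mouse    | Xander  
Cable    | Karen   
Camera   | Bob     
Keyboard | Bob     
Pen      | Xander  


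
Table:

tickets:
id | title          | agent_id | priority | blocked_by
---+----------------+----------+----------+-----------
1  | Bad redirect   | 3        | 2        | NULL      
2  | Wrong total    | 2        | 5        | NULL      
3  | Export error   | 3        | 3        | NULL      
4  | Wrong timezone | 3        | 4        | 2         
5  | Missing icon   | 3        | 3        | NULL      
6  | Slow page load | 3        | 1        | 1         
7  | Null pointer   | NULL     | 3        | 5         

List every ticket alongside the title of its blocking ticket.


This is a self-join: tickets is joined to a second copy of itself, matching each row's blocked_by to another row's id. Use LEFT JOIN so rows with blocked_by=NULL are kept.
  - ticket 1 (Bad redirect): blocked_by=NULL -> NULL
  - ticket 2 (Wrong total): blocked_by=NULL -> NULL
  - ticket 3 (Export error): blocked_by=NULL -> NULL
  - ticket 4 (Wrong timezone): blocked_by=2 -> Wrong total
  - ticket 5 (Missing icon): blocked_by=NULL -> NULL
  - ticket 6 (Slow page load): blocked_by=1 -> Bad redirect
  - ticket 7 (Null pointer): blocked_by=5 -> Missing icon

SQL:
SELECT a.title AS item, b.title AS blocked_by
FROM tickets a
LEFT JOIN tickets b ON a.blocked_by = b.id

Result:
item           | blocked_by  
---------------+-------------
Bad redirect   | NULL        
Wrong total    | NULL        
Export error   | NULL        
Wrong timezone | Wrong total 
Missing icon   | NULL        
Slow page load | Bad redirect
Null pointer   | Missing icon


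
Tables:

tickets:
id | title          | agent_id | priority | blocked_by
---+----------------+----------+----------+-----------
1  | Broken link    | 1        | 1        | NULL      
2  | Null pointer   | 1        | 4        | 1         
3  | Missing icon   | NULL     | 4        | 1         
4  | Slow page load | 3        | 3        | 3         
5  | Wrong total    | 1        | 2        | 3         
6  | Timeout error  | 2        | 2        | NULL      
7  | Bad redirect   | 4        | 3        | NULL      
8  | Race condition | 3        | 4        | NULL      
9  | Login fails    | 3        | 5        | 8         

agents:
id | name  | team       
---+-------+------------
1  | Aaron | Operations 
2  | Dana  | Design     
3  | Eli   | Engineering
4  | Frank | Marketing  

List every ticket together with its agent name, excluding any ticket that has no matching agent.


INNER JOIN keeps only tickets rows whose agent_id matches an id in agents. Walk through each ticket:
  - ticket 1 (Broken link): agent_id=1 -> matches Aaron
  - ticket 2 (Null pointer): agent_id=1 -> matches Aaron
  - ticket 3 (Missing icon): agent_id=NULL, no match -> dropped
  - ticket 4 (Slow page load): agent_id=3 -> matches Eli
  - ticket 5 (Wrong total): agent_id=1 -> matches Aaron
  - ticket 6 (Timeout error): agent_id=2 -> matches Dana
  - ticket 7 (Bad redirect): agent_id=4 -> matches Frank
  - ticket 8 (Race condition): agent_id=3 -> matches Eli
  - ticket 9 (Login fails): agent_id=3 -> matches Eli
So 1 of 9 rows is dropped.

SQL:
SELECT a.title, b.name AS agent
FROM tickets a
INNER JOIN agents b ON a.agent_id = b.id

Result:
title          | agent
---------------+------
Broken link    | Aaron
Null pointer   | Aaron
Slow page load | Eli  
Wrong total    | Aaron
Timeout error  | Dana 
Bad redirect   | Frank
Race condition | Eli  
Login fails    | Eli  


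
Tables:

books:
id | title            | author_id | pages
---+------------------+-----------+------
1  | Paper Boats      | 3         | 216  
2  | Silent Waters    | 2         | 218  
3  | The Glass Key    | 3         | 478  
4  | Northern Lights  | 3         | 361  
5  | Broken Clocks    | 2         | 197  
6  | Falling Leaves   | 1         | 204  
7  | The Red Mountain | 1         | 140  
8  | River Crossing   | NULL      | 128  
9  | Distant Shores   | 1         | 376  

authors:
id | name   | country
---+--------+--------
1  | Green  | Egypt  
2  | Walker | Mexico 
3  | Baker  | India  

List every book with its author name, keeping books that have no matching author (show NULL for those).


LEFT JOIN keeps every row from books (the left table); where author_id has no match in authors, the author columns become NULL. Walk through each book:
  - book 1 (Paper Boats): author_id=3 -> matches Baker
  - book 2 (Silent Waters): author_id=2 -> matches Walker
  - book 3 (The Glass Key): author_id=3 -> matches Baker
  - book 4 (Northern Lights): author_id=3 -> matches Baker
  - book 5 (Broken Clocks): author_id=2 -> matches Walker
  - book 6 (Falling Leaves): author_id=1 -> matches Green
  - book 7 (The Red Mountain): author_id=1 -> matches Green
  - book 8 (River Crossing): author_id=NULL, no match -> kept with NULL
  - book 9 (Distant Shores): author_id=1 -> matches Green
All 9 rows appear; 1 has NULL author.

SQL:
SELECT a.title, b.name AS author
FROM books a
LEFT JOIN authors b ON a.author_id = b.id

Result:
title            | author
-----------------+-------
Paper Boats      | Baker 
Silent Waters    | Walker
The Glass Key    | Baker 
Northern Lights  | Baker 
Broken Clocks    | Walker
Falling Leaves   | Green 
The Red Mountain | Green 
River Crossing   | NULL  
Distant Shores   | Green 


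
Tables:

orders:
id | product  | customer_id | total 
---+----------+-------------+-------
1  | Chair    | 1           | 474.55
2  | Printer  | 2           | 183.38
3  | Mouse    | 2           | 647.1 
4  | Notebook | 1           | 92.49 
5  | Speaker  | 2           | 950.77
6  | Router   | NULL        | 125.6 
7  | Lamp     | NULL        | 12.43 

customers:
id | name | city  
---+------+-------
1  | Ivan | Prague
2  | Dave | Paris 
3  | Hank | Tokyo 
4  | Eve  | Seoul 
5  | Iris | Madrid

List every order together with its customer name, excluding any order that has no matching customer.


INNER JOIN keeps only orders rows whose customer_id matches an id in customers. Walk through each order:
  - order 1 (Chair): customer_id=1 -> matches Ivan
  - order 2 (Printer): customer_id=2 -> matches Dave
  - order 3 (Mouse): customer_id=2 -> matches Dave
  - order 4 (Notebook): customer_id=1 -> matches Ivan
  - order 5 (Speaker): customer_id=2 -> matches Dave
  - order 6 (Router): customer_id=NULL, no match -> dropped
  - order 7 (Lamp): customer_id=NULL, no match -> dropped
So 2 of 7 rows are dropped.

SQL:
SELECT a.product, b.name AS customer
FROM orders a
INNER JOIN customers b ON a.customer_id = b.id

Result:
product  | customer
---------+---------
Chair    | Ivan    
Printer  | Dave    
Mouse    | Dave    
Notebook | Ivan    
Speaker  | Dave    


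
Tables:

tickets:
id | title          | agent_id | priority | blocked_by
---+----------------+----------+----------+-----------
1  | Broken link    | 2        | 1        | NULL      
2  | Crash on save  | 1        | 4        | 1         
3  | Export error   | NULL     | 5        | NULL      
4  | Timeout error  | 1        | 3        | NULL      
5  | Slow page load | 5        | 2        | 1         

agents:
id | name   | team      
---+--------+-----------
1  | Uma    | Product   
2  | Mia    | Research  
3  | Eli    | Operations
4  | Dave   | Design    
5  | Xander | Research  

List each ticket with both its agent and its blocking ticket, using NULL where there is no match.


Two LEFT JOINs from the same base table tickets: one to agents via agent_id, one to tickets itself via blocked_by. Both are LEFT so every ticket is preserved.
Match against agents:
  - ticket 1 (Broken link): agent_id=2 -> matches Mia
  - ticket 2 (Crash on save): agent_id=1 -> matches Uma
  - ticket 3 (Export error): agent_id=NULL, no match -> kept with NULL
  - ticket 4 (Timeout error): agent_id=1 -> matches Uma
  - ticket 5 (Slow page load): agent_id=5 -> matches Xander
Match against tickets (self):
  - ticket 1 (Broken link): blocked_by=NULL -> NULL
  - ticket 2 (Crash on save): blocked_by=1 -> Broken link
  - ticket 3 (Export error): blocked_by=NULL -> NULL
  - ticket 4 (Timeout error): blocked_by=NULL -> NULL
  - ticket 5 (Slow page load): blocked_by=1 -> Broken link

SQL:
SELECT a.title, b.name AS agent, c.title AS blocked_by
FROM tickets a
LEFT JOIN agents b ON a.agent_id = b.id
LEFT JOIN tickets c ON a.blocked_by = c.id

Result:
title          | agent  | blocked_by 
---------------+--------+------------
Broken link    | Mia    | NULL       
Crash on save  | Uma    | Broken link
Export error   | NULL   | NULL       
Timeout error  | Uma    | NULL       
Slow page load | Xander | Broken link


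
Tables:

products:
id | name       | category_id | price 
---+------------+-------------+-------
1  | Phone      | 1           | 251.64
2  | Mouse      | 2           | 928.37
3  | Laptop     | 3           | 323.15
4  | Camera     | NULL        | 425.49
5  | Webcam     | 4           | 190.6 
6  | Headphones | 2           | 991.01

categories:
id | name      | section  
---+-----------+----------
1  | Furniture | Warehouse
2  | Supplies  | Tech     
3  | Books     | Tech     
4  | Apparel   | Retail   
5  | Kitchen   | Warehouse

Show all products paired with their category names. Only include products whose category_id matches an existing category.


INNER JOIN keeps only products rows whose category_id matches an id in categories. Walk through each product:
  - product 1 (Phone): category_id=1 -> matches Furniture
  - product 2 (Mouse): category_id=2 -> matches Supplies
  - product 3 (Laptop): category_id=3 -> matches Books
  - product 4 (Camera): category_id=NULL, no match -> dropped
  - product 5 (Webcam): category_id=4 -> matches Apparel
  - product 6 (Headphones): category_id=2 -> matches Supplies
So 1 of 6 rows is dropped.

SQL:
SELECT a.name, b.name AS category
FROM products a
INNER JOIN categories b ON a.category_id = b.id

Result:
name       | category 
-----------+----------
Phone      | Furniture
Mouse      | Supplies 
Laptop     | Books    
Webcam     | Apparel  
Headphones | Supplies 


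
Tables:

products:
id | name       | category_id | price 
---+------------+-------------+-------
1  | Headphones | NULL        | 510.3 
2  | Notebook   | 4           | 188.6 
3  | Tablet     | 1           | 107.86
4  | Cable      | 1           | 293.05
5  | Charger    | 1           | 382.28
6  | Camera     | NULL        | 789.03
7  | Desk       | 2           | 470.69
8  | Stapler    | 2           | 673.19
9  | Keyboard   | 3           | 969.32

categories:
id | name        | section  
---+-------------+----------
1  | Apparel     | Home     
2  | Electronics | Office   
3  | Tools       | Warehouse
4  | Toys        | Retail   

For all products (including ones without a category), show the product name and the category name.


LEFT JOIN keeps every row from products (the left table); where category_id has no match in categories, the category columns become NULL. Walk through each product:
  - product 1 (Headphones): category_id=NULL, no match -> kept with NULL
  - product 2 (Notebook): category_id=4 -> matches Toys
  - product 3 (Tablet): category_id=1 -> matches Apparel
  - product 4 (Cable): category_id=1 -> matches Apparel
  - product 5 (Charger): category_id=1 -> matches Apparel
  - product 6 (Camera): category_id=NULL, no match -> kept with NULL
  - product 7 (Desk): category_id=2 -> matches Electronics
  - product 8 (Stapler): category_id=2 -> matches Electronics
  - product 9 (Keyboard): category_id=3 -> matches Tools
All 9 rows appear; 2 have NULL category.

SQL:
SELECT a.name, b.name AS category
FROM products a
LEFT JOIN categories b ON a.category_id = b.id

Result:
name       | category   
-----------+------------
Headphones | NULL       
Notebook   | Toys       
Tablet     | Apparel    
Cable      | Apparel    
Charger    | Apparel    
Camera     | NULL       
Desk       | Electronics
Stapler    | Electronics
Keyboard   | Tools      
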